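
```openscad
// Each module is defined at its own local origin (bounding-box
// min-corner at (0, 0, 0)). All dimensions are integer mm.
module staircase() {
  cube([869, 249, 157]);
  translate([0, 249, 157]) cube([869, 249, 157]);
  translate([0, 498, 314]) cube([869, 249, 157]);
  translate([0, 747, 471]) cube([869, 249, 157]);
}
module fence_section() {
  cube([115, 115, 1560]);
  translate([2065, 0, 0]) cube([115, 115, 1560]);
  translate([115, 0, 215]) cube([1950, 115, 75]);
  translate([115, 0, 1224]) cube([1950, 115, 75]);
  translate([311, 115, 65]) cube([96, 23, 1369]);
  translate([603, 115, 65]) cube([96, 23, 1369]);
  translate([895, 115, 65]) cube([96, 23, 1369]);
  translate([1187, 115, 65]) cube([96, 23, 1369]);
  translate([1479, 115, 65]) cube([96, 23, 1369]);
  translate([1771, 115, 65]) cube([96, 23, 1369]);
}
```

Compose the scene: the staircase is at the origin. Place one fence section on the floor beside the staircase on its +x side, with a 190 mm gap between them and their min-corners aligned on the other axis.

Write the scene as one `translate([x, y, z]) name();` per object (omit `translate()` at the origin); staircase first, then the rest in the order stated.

staircase();
translate([1059, 0, 0]) fence_section();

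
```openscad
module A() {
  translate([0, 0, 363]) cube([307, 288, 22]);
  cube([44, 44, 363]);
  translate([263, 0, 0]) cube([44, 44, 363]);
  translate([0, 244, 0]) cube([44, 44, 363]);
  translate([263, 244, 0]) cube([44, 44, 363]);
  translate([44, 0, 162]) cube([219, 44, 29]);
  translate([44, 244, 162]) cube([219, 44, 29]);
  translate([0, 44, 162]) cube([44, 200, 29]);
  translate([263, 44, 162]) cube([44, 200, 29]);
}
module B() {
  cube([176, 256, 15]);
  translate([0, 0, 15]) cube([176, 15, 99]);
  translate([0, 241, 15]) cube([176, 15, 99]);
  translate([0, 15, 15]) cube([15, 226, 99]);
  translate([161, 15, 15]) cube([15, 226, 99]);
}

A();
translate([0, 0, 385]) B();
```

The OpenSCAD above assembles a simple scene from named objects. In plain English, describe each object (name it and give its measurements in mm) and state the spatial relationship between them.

A is a four-legged stool. The seat is 307×288 mm, 22 mm thick, top at z = 385 mm. It stands on four square legs, each 44×44 mm in cross-section, from z = 0 to the seat underside, each flush with a corner of the seat. Four stretchers, 44 mm wide and 29 mm tall, connect adjacent legs with their undersides at z = 162 mm, each running between the inner faces of the legs it joins and aligned with the legs' outer faces on the other axis.

B is an open-topped rectangular box: outside dimensions 176×256×114 mm, with a uniform wall and base thickness of 15 mm. The base is a full 176×256 slab on the floor; four walls sit on top of the base. The front and back walls (the −y and +y sides) span the full width; the two side walls fit between them.

The open box is on top of the stool.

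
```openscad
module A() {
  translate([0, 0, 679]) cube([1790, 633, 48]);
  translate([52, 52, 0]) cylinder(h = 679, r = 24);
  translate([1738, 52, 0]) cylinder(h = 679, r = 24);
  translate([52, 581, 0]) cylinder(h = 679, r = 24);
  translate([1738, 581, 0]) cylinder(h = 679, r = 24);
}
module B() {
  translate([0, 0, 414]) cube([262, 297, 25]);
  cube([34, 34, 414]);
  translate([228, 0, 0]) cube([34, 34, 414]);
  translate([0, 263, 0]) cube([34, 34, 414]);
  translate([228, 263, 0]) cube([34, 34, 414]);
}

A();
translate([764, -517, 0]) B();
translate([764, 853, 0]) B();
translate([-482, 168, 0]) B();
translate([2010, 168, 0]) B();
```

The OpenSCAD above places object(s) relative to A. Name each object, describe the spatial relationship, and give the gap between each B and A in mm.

Each stool's nearest face is 220 mm from the table's bounding box.

A is a table. B is a stool. Four stools sit around the table at the −y, +y, −x, +x sides. The gap between each stool and the table is 220 mm.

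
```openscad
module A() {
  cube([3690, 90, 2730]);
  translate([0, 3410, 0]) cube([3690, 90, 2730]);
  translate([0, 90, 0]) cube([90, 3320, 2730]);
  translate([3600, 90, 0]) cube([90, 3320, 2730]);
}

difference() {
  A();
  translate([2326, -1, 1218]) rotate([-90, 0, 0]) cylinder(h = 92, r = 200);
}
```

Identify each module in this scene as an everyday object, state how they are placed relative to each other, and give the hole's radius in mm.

The subtracted cylinder has r = 200 mm.

A is a house frame. The house frame has a circular hole through its front wall. The hole's radius is 200 mm.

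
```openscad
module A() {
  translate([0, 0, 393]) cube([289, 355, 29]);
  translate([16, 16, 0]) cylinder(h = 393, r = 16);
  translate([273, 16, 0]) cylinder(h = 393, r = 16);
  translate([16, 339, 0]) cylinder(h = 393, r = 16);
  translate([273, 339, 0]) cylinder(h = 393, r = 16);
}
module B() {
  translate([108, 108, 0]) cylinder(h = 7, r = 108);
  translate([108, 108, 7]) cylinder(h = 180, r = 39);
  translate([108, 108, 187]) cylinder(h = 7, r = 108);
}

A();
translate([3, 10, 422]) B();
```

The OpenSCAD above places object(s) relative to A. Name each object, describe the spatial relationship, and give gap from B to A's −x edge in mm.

A is a stool. B is a spool. The spool is on top of the stool. The gap from the spool to the stool's −x edge is 3 mm.

The spool's min-x is at 3; the stool's min-x is 0; gap = 3 mm.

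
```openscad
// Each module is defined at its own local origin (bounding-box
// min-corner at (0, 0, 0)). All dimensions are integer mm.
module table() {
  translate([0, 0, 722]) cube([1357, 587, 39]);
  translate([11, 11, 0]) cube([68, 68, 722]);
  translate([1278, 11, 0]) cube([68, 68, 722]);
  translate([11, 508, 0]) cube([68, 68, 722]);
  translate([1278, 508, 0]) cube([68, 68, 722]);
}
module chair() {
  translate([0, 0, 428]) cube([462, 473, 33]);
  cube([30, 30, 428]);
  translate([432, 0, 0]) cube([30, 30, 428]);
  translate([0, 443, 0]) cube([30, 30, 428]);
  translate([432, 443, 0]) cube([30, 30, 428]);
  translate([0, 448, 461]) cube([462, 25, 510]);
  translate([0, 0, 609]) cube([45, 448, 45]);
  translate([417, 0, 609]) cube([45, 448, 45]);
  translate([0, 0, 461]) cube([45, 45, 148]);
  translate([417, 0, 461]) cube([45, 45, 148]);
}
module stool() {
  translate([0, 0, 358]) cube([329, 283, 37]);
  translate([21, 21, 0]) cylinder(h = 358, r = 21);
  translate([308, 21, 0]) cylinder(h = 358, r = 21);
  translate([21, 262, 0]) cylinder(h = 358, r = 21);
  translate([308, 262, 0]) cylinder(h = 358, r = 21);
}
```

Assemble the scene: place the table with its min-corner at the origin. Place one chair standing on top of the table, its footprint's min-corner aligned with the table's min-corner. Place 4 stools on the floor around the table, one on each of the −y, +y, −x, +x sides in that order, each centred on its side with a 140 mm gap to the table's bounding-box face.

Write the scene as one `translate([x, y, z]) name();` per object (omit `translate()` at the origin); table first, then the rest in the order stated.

table();
translate([0, 0, 761]) chair();
translate([514, -423, 0]) stool();
translate([514, 727, 0]) stool();
translate([-469, 152, 0]) stool();
translate([1497, 152, 0]) stool();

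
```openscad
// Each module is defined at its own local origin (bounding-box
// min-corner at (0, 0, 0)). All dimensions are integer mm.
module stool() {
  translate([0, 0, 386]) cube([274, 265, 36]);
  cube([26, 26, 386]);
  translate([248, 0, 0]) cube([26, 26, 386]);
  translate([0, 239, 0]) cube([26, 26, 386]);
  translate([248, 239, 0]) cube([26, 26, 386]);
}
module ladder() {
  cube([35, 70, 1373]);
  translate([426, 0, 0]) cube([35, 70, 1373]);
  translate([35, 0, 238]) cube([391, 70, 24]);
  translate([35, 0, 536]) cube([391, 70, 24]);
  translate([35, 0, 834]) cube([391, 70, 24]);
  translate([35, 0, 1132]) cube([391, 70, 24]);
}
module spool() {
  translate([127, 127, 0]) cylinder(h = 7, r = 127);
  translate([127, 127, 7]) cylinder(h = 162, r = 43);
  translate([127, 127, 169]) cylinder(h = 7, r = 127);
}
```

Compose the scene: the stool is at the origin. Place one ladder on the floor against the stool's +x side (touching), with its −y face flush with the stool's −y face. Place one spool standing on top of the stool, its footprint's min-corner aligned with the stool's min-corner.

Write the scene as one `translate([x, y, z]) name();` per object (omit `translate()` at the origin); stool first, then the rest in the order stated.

stool();
translate([274, 0, 0]) ladder();
translate([0, 0, 422]) spool();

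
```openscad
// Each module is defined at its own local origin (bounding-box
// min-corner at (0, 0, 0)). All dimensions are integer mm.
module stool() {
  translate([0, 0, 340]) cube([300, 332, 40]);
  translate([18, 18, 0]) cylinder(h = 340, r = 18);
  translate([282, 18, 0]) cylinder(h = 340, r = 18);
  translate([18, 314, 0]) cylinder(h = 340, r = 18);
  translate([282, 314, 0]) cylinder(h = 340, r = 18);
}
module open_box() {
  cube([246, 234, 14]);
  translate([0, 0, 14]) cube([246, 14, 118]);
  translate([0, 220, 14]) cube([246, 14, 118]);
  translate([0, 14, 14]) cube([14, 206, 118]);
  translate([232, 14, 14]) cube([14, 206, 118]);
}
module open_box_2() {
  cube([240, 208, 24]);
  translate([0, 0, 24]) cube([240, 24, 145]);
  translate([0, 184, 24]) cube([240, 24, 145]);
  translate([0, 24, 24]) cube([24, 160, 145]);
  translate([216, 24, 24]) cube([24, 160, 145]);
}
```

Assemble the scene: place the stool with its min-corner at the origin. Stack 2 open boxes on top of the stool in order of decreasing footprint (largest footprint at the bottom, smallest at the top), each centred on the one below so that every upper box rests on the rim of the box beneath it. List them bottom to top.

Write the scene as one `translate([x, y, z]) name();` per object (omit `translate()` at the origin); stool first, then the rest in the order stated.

stool();
translate([27, 49, 380]) open_box();
translate([30, 62, 512]) open_box_2();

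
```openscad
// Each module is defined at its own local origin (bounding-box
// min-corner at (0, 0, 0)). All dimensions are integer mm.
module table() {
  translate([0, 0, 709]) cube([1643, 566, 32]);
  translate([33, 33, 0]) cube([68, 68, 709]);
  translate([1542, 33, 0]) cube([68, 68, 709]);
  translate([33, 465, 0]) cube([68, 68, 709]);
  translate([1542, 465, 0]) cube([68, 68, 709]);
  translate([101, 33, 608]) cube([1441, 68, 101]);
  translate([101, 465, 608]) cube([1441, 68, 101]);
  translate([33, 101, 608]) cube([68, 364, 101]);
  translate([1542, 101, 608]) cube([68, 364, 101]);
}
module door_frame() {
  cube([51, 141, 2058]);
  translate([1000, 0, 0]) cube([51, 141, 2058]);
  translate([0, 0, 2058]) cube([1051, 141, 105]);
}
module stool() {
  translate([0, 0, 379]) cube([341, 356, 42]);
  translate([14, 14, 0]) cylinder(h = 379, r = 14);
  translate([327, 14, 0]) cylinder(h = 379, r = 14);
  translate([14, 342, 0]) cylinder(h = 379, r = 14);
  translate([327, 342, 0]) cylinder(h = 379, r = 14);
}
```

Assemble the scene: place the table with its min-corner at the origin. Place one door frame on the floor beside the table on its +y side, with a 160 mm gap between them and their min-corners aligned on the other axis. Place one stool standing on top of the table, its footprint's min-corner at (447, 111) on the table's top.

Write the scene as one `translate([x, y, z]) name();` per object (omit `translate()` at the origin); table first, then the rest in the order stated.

table();
translate([0, 726, 0]) door_frame();
translate([447, 111, 741]) stool();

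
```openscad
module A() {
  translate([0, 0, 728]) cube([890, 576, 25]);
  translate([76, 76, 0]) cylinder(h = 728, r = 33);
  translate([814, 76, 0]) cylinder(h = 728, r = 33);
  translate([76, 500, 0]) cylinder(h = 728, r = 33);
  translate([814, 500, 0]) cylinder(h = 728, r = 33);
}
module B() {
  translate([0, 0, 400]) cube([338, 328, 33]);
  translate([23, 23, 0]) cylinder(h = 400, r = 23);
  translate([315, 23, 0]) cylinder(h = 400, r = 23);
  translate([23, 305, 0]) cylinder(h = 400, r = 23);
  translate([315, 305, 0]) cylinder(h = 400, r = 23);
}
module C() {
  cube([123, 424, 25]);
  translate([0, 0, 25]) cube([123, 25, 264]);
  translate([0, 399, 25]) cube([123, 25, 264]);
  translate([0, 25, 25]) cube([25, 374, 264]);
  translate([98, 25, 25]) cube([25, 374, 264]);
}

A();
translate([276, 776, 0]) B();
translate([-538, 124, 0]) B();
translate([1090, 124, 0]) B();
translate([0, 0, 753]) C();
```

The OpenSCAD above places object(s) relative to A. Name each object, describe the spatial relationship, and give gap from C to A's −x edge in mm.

A is a table. B is a stool. C is an open box. Three stools sit around the table at the +y, −x, +x sides. The open box is on top of the table. The gap from the open box to the table's −x edge is 0 mm.

The open box's min-x is at 0; the table's min-x is 0; gap = 0 mm.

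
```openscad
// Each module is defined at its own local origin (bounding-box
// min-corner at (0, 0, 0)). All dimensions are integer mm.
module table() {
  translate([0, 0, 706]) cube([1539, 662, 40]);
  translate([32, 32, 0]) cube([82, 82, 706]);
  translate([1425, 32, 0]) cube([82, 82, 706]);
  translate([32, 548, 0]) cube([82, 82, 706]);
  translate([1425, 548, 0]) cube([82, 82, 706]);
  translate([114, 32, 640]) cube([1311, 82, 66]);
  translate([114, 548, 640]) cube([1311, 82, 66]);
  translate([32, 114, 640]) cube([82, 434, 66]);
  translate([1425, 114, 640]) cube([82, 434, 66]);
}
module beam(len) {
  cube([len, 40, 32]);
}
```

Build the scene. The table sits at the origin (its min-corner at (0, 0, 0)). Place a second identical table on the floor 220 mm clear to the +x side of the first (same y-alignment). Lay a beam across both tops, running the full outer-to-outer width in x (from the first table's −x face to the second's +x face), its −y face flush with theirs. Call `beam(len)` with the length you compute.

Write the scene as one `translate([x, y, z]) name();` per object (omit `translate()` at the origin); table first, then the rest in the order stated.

table();
translate([1759, 0, 0]) table();
translate([0, 0, 746]) beam(3298);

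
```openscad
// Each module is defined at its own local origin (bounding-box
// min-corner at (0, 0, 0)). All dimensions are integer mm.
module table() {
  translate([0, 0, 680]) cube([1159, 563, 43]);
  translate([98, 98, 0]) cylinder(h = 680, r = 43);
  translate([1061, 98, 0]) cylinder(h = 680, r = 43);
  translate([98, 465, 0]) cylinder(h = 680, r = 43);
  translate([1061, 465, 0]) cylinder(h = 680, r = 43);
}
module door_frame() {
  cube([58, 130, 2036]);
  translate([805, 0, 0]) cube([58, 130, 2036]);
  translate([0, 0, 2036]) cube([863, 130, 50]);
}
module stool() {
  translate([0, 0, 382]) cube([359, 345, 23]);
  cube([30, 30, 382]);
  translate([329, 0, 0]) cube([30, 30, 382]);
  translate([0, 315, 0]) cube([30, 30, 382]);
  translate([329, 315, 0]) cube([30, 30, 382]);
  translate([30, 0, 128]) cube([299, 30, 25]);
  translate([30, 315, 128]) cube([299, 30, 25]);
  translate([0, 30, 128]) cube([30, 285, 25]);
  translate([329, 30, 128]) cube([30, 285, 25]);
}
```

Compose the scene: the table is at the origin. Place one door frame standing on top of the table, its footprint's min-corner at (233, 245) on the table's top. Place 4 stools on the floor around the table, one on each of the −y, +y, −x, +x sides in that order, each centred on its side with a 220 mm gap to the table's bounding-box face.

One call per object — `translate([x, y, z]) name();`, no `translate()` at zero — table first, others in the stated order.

table();
translate([233, 245, 723]) door_frame();
translate([400, -565, 0]) stool();
translate([400, 783, 0]) stool();
translate([-579, 109, 0]) stool();
translate([1379, 109, 0]) stool();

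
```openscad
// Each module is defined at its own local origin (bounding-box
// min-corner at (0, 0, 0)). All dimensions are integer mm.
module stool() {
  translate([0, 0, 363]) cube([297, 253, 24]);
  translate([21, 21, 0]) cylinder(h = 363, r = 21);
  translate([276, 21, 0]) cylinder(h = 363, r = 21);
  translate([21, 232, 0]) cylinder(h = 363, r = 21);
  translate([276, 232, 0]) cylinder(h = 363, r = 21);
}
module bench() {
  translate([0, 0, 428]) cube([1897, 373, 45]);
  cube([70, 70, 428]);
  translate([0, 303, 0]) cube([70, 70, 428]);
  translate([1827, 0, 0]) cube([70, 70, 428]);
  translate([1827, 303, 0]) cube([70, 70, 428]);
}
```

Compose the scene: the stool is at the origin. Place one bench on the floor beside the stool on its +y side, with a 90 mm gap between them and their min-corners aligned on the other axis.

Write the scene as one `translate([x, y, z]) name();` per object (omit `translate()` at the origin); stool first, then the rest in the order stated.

stool();
translate([0, 343, 0]) bench();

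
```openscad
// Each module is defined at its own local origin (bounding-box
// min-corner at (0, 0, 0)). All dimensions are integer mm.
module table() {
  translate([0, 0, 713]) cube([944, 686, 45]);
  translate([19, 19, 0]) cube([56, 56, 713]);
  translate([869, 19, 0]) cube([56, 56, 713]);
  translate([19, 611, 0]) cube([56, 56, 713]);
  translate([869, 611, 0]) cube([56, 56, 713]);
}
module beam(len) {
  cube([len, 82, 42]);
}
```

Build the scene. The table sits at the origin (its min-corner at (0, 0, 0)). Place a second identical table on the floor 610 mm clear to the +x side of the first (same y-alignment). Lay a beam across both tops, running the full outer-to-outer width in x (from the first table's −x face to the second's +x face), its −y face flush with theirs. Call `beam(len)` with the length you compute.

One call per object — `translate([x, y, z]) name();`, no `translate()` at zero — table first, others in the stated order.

table();
translate([1554, 0, 0]) table();
translate([0, 0, 758]) beam(2498);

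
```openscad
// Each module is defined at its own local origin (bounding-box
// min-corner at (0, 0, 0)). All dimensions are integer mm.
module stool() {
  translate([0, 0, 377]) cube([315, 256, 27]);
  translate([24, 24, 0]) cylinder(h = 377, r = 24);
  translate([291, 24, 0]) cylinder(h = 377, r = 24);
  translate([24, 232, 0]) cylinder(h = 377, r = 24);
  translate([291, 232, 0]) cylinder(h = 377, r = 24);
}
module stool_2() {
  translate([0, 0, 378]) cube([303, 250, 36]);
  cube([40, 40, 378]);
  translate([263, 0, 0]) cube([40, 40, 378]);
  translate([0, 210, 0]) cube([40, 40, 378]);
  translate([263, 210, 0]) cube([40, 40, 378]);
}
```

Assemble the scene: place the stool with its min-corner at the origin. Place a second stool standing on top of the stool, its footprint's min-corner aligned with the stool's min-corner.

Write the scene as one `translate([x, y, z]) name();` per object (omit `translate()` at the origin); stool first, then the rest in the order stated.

stool();
translate([0, 0, 404]) stool_2();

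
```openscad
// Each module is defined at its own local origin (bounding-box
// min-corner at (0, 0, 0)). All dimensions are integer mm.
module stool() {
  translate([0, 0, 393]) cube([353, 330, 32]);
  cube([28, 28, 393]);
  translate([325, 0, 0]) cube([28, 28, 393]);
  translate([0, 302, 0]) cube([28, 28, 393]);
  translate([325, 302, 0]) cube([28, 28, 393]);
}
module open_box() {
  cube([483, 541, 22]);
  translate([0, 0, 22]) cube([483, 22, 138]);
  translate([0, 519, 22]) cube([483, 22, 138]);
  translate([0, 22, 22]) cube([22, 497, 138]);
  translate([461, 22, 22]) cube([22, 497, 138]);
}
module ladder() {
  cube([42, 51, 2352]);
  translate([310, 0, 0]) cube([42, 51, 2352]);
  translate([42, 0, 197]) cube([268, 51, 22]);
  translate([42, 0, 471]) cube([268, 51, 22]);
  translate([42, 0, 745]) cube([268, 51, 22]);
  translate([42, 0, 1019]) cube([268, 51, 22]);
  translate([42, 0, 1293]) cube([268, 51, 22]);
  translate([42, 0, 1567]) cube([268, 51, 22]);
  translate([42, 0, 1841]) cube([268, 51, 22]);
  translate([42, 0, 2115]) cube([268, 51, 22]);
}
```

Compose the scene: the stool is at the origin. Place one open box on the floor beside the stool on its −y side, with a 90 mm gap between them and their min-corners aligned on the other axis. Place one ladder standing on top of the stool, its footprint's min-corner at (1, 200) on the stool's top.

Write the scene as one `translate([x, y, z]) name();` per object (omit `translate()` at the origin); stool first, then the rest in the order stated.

stool();
translate([0, -631, 0]) open_box();
translate([1, 200, 425]) ladder();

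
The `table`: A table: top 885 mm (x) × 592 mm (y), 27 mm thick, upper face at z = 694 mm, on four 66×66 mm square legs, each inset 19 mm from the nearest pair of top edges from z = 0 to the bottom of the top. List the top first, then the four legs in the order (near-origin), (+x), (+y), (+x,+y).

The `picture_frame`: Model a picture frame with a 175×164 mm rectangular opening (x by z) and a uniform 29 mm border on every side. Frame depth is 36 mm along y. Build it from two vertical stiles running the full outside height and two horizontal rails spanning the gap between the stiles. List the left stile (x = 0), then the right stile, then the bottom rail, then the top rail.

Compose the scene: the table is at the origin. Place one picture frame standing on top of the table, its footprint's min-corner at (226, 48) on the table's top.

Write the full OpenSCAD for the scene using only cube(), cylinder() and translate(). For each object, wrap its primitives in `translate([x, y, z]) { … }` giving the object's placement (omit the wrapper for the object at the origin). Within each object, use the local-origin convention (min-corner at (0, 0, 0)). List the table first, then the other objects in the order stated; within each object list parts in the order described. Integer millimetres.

translate([0, 0, 667]) cube([885, 592, 27]);
translate([19, 19, 0]) cube([66, 66, 667]);
translate([800, 19, 0]) cube([66, 66, 667]);
translate([19, 507, 0]) cube([66, 66, 667]);
translate([800, 507, 0]) cube([66, 66, 667]);
translate([226, 48, 694]) {
  cube([29, 36, 222]);
  translate([204, 0, 0]) cube([29, 36, 222]);
  translate([29, 0, 0]) cube([175, 36, 29]);
  translate([29, 0, 193]) cube([175, 36, 29]);
}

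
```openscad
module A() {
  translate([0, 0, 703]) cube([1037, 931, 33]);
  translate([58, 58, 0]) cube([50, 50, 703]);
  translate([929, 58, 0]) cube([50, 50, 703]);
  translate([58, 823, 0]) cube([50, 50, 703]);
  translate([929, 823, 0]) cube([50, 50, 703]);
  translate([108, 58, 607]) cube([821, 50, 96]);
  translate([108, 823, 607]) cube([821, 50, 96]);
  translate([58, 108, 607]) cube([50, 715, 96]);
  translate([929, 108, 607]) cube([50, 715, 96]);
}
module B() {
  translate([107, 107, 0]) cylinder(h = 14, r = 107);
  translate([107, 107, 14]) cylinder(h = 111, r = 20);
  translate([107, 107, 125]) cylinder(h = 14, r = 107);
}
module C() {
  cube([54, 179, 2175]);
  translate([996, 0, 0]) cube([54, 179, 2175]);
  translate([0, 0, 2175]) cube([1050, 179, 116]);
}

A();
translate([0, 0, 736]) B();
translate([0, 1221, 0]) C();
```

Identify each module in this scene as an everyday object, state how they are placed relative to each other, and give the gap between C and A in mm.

The door frame's nearest face is 290 mm from the table's +y face.

A is a table. B is a spool. C is a door frame. The spool is on top of the table. The door frame is on the floor beside the table on its +y side. The gap between the door frame and the table is 290 mm.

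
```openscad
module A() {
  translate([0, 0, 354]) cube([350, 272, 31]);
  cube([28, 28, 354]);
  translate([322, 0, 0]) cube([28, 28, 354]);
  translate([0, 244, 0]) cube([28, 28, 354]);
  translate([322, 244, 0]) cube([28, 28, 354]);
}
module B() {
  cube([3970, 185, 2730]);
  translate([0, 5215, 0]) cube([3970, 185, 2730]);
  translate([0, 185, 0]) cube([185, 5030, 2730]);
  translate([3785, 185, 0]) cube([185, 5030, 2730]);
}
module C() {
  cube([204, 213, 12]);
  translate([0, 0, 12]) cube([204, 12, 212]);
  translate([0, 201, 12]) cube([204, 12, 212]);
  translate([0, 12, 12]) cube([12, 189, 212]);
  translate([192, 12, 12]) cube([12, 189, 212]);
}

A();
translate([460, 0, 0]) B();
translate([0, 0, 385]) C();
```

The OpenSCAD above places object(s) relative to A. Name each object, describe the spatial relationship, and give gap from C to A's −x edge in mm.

The open box's min-x is at 0; the stool's min-x is 0; gap = 0 mm.

A is a stool. B is a house frame. C is an open box. The house frame is on the floor beside the stool on its +x side. The open box is on top of the stool. The gap from the open box to the stool's −x edge is 0 mm.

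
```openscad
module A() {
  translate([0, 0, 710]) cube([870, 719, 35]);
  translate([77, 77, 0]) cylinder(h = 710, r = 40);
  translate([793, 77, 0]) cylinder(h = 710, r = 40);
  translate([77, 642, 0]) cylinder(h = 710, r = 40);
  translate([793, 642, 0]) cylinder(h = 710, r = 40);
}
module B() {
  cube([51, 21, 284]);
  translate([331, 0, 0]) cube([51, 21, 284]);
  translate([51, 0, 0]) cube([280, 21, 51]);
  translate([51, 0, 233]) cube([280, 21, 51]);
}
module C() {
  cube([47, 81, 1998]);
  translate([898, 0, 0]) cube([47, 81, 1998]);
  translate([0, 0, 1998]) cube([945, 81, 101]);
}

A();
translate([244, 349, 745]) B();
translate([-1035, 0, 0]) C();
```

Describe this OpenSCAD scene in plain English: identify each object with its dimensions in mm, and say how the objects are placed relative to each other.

A is a table with a 870×719 mm rectangular top, 35 mm thick, top surface at z = 745 mm, supported by four round legs of 80 mm diameter, each leg's bounding box inset 37 mm from the nearest pair of top edges, running from the floor.

B is a picture frame with a 280×182 mm rectangular opening (x by z) and a uniform 51 mm border on every side. Frame depth is 21 mm along y. It is built from two vertical stiles running the full outside height and two horizontal rails spanning the gap between the stiles.

C is a rectangular door frame: two vertical jambs of 47×81 mm section, 1998 mm tall, with a clear opening 851 mm wide between their inner faces. A header 101 mm tall and 81 mm deep lies on top of the jambs and spans the full outside width.

The picture frame is on top of the table, centred. The door frame is on the floor beside the table on its −x side.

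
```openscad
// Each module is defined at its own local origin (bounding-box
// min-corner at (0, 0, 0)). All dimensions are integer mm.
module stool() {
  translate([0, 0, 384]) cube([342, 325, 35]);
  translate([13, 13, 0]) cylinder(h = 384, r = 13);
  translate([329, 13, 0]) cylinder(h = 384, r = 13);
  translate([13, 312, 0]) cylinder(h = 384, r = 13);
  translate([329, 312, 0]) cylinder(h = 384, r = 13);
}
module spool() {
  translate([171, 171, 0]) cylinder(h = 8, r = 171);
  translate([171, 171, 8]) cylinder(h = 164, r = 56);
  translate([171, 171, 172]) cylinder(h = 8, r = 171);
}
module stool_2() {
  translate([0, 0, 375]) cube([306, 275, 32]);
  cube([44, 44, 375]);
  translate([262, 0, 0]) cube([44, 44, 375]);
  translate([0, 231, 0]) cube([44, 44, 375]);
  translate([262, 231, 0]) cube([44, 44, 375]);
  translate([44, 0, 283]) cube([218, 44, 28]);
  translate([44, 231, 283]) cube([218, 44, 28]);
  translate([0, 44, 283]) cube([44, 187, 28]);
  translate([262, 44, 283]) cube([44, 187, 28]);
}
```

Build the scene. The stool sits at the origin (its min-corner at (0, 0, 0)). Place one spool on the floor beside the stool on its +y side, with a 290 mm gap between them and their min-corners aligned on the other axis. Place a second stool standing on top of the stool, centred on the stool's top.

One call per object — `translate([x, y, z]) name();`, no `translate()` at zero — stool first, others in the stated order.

stool();
translate([0, 615, 0]) spool();
translate([18, 25, 419]) stool_2();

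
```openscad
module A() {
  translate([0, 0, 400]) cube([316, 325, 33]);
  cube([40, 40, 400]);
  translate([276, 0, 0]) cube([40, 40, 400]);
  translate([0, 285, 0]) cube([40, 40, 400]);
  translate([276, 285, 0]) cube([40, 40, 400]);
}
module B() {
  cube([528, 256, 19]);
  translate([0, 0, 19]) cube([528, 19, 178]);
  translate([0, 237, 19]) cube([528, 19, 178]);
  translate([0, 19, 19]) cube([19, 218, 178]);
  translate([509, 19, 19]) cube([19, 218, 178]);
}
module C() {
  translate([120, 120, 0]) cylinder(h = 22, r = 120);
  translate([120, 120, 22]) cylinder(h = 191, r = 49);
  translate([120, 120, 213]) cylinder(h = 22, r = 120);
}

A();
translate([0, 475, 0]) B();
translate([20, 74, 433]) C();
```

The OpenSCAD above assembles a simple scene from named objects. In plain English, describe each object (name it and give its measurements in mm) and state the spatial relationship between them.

A is a simple wooden stool: a rectangular seat 316 mm (x) by 325 mm (y), 33 mm thick, top face at z = 433 mm, on four square legs, each 40×40 mm in cross-section. The legs rest on z = 0, each flush with a corner of the seat.

B is an open-topped rectangular box: outside dimensions 528×256×197 mm, with a uniform wall and base thickness of 19 mm. The base is a full 528×256 slab on the floor; four walls sit on top of the base. The front and back walls (the −y and +y sides) span the full width; the two side walls fit between them.

C is a spool: two coaxial disc flanges of radius 120 mm and thickness 22 mm, joined by a core cylinder of radius 49 mm and height 191 mm. The lower flange rests on z = 0 and the three cylinders share a vertical axis.

The open box is on the floor beside the stool on its +y side. The spool is on top of the stool.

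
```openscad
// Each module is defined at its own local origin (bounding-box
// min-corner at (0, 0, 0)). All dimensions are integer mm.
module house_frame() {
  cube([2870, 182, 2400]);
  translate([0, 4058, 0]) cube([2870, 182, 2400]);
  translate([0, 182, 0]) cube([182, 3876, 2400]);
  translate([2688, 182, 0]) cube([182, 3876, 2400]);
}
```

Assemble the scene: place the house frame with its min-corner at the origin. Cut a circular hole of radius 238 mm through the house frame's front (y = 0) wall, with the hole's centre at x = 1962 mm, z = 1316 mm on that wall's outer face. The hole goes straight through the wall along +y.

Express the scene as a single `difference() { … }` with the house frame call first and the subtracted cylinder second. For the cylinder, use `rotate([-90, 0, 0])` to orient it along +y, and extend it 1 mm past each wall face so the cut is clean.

difference() {
  house_frame();
  translate([1962, -1, 1316]) rotate([-90, 0, 0]) cylinder(h = 184, r = 238);
}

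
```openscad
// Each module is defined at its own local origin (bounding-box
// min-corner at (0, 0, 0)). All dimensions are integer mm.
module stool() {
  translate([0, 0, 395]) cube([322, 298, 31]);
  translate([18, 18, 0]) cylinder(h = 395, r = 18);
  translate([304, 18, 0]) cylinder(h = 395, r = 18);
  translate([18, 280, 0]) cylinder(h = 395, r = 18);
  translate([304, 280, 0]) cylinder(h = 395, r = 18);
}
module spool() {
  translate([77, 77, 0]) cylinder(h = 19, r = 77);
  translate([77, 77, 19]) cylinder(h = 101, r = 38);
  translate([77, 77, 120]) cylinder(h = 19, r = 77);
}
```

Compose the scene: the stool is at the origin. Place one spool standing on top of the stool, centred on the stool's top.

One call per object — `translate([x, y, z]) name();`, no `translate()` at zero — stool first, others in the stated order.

stool();
translate([84, 72, 426]) spool();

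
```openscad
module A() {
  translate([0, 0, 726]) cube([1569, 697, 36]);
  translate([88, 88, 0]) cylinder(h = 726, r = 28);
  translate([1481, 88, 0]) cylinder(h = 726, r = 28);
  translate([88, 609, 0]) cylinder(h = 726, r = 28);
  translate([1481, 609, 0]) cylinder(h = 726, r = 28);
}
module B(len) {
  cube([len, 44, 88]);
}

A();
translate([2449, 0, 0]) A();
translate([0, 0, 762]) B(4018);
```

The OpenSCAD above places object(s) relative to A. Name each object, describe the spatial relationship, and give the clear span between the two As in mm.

Second table starts at x = 2449; first ends at x = 1569; clear span = 2449 − 1569 = 880 mm.

A is a table. B is a beam. A beam spans the tops of two tables. The clear span between the two tables is 880 mm.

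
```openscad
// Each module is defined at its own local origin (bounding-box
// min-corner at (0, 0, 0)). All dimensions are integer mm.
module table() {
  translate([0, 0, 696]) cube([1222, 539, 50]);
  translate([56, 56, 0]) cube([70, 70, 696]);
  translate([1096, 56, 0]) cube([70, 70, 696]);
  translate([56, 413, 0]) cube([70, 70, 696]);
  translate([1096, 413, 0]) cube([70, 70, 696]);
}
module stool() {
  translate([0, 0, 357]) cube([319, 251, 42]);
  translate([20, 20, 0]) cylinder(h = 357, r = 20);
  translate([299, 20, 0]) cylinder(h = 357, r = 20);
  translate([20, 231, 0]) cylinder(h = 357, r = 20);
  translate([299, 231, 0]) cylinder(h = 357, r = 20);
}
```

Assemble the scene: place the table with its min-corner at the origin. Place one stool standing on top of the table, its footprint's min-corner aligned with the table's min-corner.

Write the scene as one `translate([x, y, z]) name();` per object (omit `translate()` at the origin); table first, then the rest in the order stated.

table();
translate([0, 0, 746]) stool();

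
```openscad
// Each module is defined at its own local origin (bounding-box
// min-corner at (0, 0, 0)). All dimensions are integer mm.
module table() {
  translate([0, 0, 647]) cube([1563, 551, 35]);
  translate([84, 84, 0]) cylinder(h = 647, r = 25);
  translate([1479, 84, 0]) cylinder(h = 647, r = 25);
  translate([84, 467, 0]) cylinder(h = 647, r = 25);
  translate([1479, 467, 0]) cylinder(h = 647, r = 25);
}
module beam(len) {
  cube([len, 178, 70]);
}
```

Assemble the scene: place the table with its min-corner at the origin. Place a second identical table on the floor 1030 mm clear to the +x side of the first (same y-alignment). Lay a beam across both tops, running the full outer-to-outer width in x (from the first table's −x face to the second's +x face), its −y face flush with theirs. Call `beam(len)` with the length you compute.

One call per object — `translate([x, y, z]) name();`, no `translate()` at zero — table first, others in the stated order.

table();
translate([2593, 0, 0]) table();
translate([0, 0, 682]) beam(4156);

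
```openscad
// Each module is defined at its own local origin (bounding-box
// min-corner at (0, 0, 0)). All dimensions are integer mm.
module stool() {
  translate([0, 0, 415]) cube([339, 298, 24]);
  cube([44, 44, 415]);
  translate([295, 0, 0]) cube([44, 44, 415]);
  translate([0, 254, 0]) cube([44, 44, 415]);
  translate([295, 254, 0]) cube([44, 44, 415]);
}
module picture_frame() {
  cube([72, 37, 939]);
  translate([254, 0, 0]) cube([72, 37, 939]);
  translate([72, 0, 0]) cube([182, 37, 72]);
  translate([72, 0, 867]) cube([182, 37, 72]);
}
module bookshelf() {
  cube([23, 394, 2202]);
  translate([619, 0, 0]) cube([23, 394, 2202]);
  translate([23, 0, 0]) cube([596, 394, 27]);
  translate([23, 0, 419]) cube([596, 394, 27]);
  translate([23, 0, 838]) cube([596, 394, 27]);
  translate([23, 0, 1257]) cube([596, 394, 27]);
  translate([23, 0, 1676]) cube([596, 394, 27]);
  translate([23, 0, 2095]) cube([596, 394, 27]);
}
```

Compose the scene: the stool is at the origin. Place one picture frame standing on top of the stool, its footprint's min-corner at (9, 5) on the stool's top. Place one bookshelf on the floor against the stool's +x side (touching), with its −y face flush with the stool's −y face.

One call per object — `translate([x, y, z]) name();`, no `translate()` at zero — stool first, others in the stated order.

stool();
translate([9, 5, 439]) picture_frame();
translate([339, 0, 0]) bookshelf();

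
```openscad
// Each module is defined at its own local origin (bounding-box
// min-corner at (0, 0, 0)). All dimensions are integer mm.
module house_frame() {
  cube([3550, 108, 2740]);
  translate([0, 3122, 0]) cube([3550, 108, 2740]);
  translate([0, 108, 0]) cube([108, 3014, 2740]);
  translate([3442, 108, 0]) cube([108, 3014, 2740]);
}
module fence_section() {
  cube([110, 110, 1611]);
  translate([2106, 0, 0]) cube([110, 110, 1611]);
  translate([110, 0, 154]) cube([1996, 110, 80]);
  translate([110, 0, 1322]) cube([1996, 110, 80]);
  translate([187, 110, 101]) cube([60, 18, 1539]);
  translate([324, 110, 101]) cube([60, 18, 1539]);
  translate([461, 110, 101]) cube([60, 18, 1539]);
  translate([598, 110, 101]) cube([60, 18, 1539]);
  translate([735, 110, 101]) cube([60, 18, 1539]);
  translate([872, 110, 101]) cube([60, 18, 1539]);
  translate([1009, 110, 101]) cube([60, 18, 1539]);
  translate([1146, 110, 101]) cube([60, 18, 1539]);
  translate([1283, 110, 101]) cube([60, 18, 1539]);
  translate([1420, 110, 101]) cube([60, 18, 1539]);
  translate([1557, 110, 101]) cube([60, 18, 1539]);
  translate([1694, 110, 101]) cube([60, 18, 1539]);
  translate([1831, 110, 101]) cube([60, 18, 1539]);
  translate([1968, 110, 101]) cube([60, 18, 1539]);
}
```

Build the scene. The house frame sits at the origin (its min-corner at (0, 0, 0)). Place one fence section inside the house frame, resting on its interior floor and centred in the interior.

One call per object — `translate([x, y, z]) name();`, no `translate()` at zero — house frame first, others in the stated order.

house_frame();
translate([667, 1551, 0]) fence_section();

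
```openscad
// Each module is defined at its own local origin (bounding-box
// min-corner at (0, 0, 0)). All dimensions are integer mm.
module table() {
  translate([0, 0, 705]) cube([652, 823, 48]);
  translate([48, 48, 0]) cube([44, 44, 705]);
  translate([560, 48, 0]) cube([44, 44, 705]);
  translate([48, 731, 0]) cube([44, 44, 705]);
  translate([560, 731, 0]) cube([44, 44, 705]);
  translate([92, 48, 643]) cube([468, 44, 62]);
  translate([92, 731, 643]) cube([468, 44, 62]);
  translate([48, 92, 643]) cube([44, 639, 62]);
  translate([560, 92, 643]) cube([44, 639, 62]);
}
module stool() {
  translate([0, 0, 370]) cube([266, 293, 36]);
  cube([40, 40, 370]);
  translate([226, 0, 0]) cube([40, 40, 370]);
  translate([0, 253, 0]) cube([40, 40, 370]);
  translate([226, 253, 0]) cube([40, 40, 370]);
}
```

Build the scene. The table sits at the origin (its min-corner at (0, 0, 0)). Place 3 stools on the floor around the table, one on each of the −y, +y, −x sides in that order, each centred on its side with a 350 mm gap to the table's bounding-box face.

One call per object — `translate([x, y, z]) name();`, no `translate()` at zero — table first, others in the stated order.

table();
translate([193, -643, 0]) stool();
translate([193, 1173, 0]) stool();
translate([-616, 265, 0]) stool();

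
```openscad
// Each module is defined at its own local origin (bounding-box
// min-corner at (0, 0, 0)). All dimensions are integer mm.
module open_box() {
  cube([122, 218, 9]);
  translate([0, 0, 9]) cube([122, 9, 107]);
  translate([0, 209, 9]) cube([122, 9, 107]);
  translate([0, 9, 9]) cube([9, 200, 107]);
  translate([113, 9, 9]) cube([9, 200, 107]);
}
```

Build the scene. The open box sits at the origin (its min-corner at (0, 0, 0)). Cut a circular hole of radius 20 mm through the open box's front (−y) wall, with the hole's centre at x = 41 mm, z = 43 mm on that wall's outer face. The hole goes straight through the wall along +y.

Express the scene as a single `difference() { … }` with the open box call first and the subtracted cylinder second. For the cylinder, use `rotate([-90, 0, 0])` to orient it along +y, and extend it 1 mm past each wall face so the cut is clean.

difference() {
  open_box();
  translate([41, -1, 43]) rotate([-90, 0, 0]) cylinder(h = 11, r = 20);
}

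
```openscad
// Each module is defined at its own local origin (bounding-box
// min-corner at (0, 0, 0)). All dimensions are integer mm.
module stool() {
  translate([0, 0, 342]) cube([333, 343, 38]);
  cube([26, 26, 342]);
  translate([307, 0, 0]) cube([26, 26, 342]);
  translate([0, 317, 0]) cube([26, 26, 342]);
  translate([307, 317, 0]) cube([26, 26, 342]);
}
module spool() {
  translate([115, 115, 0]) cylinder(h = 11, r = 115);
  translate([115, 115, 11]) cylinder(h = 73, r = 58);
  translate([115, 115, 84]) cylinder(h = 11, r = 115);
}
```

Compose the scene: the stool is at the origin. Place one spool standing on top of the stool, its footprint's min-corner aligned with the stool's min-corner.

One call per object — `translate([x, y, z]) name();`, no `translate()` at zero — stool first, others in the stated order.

stool();
translate([0, 0, 380]) spool();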